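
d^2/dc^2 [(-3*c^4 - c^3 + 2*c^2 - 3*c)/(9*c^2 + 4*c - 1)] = 2*(-243*c^6 - 324*c^5 - 63*c^4 - 244*c^3 + 48*c^2 - 84*c - 10)/(729*c^6 + 972*c^5 + 189*c^4 - 152*c^3 - 21*c^2 + 12*c - 1)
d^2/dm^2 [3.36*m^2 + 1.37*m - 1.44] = 6.72000000000000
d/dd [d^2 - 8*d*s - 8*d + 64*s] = 2*d - 8*s - 8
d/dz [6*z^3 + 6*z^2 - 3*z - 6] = 18*z^2 + 12*z - 3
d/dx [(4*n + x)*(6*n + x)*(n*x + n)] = n*(24*n^2 + 20*n*x + 10*n + 3*x^2 + 2*x)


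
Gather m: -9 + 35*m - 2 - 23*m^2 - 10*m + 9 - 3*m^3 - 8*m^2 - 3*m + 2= -3*m^3 - 31*m^2 + 22*m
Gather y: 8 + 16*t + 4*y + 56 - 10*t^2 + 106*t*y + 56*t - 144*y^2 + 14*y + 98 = -10*t^2 + 72*t - 144*y^2 + y*(106*t + 18) + 162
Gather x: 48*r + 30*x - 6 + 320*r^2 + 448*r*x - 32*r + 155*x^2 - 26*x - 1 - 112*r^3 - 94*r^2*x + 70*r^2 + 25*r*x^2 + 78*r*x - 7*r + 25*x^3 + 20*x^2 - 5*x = -112*r^3 + 390*r^2 + 9*r + 25*x^3 + x^2*(25*r + 175) + x*(-94*r^2 + 526*r - 1) - 7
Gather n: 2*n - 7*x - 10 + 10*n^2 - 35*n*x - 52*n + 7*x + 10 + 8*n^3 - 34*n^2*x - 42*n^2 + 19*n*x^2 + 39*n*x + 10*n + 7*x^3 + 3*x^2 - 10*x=8*n^3 + n^2*(-34*x - 32) + n*(19*x^2 + 4*x - 40) + 7*x^3 + 3*x^2 - 10*x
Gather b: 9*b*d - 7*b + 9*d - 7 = b*(9*d - 7) + 9*d - 7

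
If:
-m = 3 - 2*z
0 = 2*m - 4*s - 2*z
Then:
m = 2*z - 3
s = z/2 - 3/2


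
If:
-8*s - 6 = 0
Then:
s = -3/4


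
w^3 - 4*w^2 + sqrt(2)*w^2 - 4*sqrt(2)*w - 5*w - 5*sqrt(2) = (w - 5)*(w + 1)*(w + sqrt(2))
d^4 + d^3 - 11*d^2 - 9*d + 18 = (d - 3)*(d - 1)*(d + 2)*(d + 3)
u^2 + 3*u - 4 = (u - 1)*(u + 4)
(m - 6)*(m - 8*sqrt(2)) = m^2 - 8*sqrt(2)*m - 6*m + 48*sqrt(2)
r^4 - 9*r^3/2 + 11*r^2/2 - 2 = (r - 2)^2*(r - 1)*(r + 1/2)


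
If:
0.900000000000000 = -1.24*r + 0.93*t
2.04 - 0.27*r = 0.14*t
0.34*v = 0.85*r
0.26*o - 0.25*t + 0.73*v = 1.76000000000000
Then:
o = -16.23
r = 4.17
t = 6.53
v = 10.43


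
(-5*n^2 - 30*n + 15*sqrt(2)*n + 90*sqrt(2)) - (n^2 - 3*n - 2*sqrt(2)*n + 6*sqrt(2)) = -6*n^2 - 27*n + 17*sqrt(2)*n + 84*sqrt(2)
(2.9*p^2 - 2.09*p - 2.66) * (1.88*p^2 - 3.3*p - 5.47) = 5.452*p^4 - 13.4992*p^3 - 13.9668*p^2 + 20.2103*p + 14.5502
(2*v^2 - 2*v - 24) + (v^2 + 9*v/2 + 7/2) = 3*v^2 + 5*v/2 - 41/2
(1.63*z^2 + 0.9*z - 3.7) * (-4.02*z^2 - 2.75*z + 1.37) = -6.5526*z^4 - 8.1005*z^3 + 14.6321*z^2 + 11.408*z - 5.069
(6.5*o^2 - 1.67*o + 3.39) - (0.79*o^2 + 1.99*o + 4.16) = 5.71*o^2 - 3.66*o - 0.77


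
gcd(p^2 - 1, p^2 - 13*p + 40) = 1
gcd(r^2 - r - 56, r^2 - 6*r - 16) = r - 8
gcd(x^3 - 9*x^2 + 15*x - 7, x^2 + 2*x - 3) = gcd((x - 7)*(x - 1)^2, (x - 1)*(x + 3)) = x - 1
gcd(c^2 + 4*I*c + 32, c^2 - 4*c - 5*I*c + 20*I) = 1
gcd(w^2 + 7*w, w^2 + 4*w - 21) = w + 7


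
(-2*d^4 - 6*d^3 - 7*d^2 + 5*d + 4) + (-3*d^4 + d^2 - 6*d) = -5*d^4 - 6*d^3 - 6*d^2 - d + 4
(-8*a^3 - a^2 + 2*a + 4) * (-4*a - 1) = 32*a^4 + 12*a^3 - 7*a^2 - 18*a - 4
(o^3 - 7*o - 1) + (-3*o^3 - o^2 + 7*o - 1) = -2*o^3 - o^2 - 2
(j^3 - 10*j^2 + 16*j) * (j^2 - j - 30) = j^5 - 11*j^4 - 4*j^3 + 284*j^2 - 480*j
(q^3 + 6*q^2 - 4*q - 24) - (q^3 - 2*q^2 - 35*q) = 8*q^2 + 31*q - 24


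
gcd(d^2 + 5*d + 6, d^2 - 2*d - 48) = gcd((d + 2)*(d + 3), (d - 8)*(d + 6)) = 1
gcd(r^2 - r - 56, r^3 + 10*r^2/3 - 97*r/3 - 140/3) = r + 7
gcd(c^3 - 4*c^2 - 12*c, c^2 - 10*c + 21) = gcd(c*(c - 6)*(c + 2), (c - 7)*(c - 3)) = 1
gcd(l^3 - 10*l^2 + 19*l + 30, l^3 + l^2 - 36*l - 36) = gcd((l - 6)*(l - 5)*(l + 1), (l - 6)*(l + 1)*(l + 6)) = l^2 - 5*l - 6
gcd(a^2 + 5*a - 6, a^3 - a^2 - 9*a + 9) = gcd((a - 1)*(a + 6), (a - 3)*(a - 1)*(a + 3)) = a - 1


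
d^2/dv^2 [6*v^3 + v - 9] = 36*v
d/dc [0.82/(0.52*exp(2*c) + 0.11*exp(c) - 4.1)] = (-0.8528*exp(c) - 0.0902)*exp(c)/(0.52*exp(2*c) + 0.11*exp(c) - 4.1)^2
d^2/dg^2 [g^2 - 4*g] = 2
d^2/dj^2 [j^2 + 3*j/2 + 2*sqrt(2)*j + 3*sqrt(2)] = 2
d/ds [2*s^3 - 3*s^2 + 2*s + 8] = 6*s^2 - 6*s + 2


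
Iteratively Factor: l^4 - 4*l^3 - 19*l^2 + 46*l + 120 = (l - 5)*(l^3 + l^2 - 14*l - 24) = (l - 5)*(l - 4)*(l^2 + 5*l + 6) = (l - 5)*(l - 4)*(l + 2)*(l + 3)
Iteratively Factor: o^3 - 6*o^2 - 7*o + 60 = (o - 5)*(o^2 - o - 12) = (o - 5)*(o - 4)*(o + 3)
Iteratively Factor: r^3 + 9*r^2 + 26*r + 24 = (r + 2)*(r^2 + 7*r + 12) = (r + 2)*(r + 3)*(r + 4)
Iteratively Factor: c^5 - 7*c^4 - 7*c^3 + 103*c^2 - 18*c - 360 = (c - 3)*(c^4 - 4*c^3 - 19*c^2 + 46*c + 120) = (c - 5)*(c - 3)*(c^3 + c^2 - 14*c - 24) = (c - 5)*(c - 3)*(c + 2)*(c^2 - c - 12) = (c - 5)*(c - 4)*(c - 3)*(c + 2)*(c + 3)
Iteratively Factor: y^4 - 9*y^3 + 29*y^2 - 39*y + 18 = (y - 3)*(y^3 - 6*y^2 + 11*y - 6) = (y - 3)^2*(y^2 - 3*y + 2) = (y - 3)^2*(y - 2)*(y - 1)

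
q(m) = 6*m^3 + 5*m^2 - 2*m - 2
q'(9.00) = 1546.00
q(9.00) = 4759.00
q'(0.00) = -2.00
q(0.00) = -2.00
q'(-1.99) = 49.38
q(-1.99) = -25.50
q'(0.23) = 1.25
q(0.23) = -2.12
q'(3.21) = 215.57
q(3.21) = 241.56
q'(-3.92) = 235.40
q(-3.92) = -278.75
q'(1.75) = 70.62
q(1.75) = 41.97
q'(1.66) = 64.20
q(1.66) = 35.90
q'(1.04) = 27.87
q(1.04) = 8.08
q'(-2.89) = 119.44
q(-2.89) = -99.28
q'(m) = 18*m^2 + 10*m - 2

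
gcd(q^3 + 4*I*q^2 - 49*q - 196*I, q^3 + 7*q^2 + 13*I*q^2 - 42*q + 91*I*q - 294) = q + 7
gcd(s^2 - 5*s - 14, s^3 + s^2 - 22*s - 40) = s + 2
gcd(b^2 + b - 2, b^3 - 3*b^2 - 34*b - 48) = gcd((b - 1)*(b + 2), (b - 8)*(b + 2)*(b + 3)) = b + 2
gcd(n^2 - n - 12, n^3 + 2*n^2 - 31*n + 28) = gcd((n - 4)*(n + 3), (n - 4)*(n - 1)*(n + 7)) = n - 4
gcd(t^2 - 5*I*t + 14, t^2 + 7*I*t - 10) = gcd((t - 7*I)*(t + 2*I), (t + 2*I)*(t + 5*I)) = t + 2*I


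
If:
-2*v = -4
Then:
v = 2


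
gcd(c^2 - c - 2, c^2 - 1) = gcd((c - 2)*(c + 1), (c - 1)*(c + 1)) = c + 1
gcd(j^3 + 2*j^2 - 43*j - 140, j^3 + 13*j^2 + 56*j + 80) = j^2 + 9*j + 20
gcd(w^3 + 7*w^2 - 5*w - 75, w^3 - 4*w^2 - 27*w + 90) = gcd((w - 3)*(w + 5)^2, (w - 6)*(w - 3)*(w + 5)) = w^2 + 2*w - 15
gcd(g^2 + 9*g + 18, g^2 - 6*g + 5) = 1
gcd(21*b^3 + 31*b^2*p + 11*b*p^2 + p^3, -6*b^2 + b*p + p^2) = 3*b + p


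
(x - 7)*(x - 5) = x^2 - 12*x + 35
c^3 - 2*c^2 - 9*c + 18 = (c - 3)*(c - 2)*(c + 3)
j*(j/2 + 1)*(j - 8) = j^3/2 - 3*j^2 - 8*j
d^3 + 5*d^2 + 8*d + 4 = (d + 1)*(d + 2)^2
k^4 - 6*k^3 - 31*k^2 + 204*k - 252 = (k - 7)*(k - 3)*(k - 2)*(k + 6)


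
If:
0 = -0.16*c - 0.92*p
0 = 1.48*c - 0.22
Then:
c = 0.15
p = -0.03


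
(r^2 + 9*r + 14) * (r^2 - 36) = r^4 + 9*r^3 - 22*r^2 - 324*r - 504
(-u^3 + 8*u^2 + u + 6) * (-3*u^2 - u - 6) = 3*u^5 - 23*u^4 - 5*u^3 - 67*u^2 - 12*u - 36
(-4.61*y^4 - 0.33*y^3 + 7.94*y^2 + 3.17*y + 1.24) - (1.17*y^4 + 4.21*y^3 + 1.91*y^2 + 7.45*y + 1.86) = -5.78*y^4 - 4.54*y^3 + 6.03*y^2 - 4.28*y - 0.62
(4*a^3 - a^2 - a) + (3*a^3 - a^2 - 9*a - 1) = 7*a^3 - 2*a^2 - 10*a - 1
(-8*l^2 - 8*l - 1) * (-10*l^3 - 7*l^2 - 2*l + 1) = 80*l^5 + 136*l^4 + 82*l^3 + 15*l^2 - 6*l - 1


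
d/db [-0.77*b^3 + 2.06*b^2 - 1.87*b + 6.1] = -2.31*b^2 + 4.12*b - 1.87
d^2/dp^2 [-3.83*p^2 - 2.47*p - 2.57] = -7.66000000000000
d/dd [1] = 0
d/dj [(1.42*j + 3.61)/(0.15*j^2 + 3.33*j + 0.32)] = (0.213*j^2 + 4.7286*j - (0.3*j + 3.33)*(1.42*j + 3.61) + 0.4544)/(0.15*j^2 + 3.33*j + 0.32)^2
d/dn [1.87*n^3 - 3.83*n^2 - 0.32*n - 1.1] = 5.61*n^2 - 7.66*n - 0.32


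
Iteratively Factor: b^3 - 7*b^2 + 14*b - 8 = (b - 1)*(b^2 - 6*b + 8) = (b - 2)*(b - 1)*(b - 4)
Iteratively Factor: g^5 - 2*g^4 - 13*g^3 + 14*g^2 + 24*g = (g + 3)*(g^4 - 5*g^3 + 2*g^2 + 8*g) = (g + 1)*(g + 3)*(g^3 - 6*g^2 + 8*g) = g*(g + 1)*(g + 3)*(g^2 - 6*g + 8) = g*(g - 4)*(g + 1)*(g + 3)*(g - 2)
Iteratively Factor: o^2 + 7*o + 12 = (o + 4)*(o + 3)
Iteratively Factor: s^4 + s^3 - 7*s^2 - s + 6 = (s - 1)*(s^3 + 2*s^2 - 5*s - 6) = (s - 2)*(s - 1)*(s^2 + 4*s + 3) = (s - 2)*(s - 1)*(s + 1)*(s + 3)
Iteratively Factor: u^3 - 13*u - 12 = (u + 1)*(u^2 - u - 12) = (u + 1)*(u + 3)*(u - 4)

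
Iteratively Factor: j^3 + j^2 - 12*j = (j + 4)*(j^2 - 3*j) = j*(j + 4)*(j - 3)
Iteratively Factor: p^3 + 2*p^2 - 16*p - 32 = (p + 2)*(p^2 - 16) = (p - 4)*(p + 2)*(p + 4)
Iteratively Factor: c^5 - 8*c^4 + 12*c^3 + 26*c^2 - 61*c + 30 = (c - 1)*(c^4 - 7*c^3 + 5*c^2 + 31*c - 30) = (c - 5)*(c - 1)*(c^3 - 2*c^2 - 5*c + 6) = (c - 5)*(c - 1)^2*(c^2 - c - 6) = (c - 5)*(c - 3)*(c - 1)^2*(c + 2)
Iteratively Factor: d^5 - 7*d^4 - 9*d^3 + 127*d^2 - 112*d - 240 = (d - 4)*(d^4 - 3*d^3 - 21*d^2 + 43*d + 60) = (d - 4)*(d + 1)*(d^3 - 4*d^2 - 17*d + 60) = (d - 4)*(d - 3)*(d + 1)*(d^2 - d - 20) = (d - 5)*(d - 4)*(d - 3)*(d + 1)*(d + 4)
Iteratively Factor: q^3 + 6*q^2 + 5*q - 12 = (q + 3)*(q^2 + 3*q - 4) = (q - 1)*(q + 3)*(q + 4)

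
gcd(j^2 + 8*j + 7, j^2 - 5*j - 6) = j + 1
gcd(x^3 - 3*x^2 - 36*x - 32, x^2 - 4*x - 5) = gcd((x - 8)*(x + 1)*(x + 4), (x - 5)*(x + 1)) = x + 1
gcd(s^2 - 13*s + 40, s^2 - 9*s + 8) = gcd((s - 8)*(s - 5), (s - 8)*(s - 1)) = s - 8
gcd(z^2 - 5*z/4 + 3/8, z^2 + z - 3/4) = z - 1/2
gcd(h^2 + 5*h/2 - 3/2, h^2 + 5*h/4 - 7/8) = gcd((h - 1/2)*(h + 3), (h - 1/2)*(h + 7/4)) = h - 1/2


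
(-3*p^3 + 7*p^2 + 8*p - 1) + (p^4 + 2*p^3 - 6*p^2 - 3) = p^4 - p^3 + p^2 + 8*p - 4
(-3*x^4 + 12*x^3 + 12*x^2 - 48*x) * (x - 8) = -3*x^5 + 36*x^4 - 84*x^3 - 144*x^2 + 384*x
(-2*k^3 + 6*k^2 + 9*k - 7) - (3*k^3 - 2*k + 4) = -5*k^3 + 6*k^2 + 11*k - 11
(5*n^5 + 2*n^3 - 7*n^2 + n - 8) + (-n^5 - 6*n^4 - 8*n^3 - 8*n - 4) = 4*n^5 - 6*n^4 - 6*n^3 - 7*n^2 - 7*n - 12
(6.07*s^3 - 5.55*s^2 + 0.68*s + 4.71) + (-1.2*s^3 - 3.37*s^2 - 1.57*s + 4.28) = 4.87*s^3 - 8.92*s^2 - 0.89*s + 8.99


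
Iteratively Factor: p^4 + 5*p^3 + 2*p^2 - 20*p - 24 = (p + 2)*(p^3 + 3*p^2 - 4*p - 12) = (p + 2)^2*(p^2 + p - 6) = (p + 2)^2*(p + 3)*(p - 2)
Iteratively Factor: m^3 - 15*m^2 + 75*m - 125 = (m - 5)*(m^2 - 10*m + 25) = (m - 5)^2*(m - 5)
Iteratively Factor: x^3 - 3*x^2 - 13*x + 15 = (x - 5)*(x^2 + 2*x - 3) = (x - 5)*(x + 3)*(x - 1)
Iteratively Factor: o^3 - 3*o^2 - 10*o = (o)*(o^2 - 3*o - 10) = o*(o + 2)*(o - 5)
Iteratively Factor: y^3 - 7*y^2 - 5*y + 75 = (y + 3)*(y^2 - 10*y + 25) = (y - 5)*(y + 3)*(y - 5)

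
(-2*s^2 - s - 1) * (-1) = 2*s^2 + s + 1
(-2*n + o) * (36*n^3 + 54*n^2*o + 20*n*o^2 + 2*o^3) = -72*n^4 - 72*n^3*o + 14*n^2*o^2 + 16*n*o^3 + 2*o^4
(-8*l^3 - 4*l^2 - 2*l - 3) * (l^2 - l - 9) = -8*l^5 + 4*l^4 + 74*l^3 + 35*l^2 + 21*l + 27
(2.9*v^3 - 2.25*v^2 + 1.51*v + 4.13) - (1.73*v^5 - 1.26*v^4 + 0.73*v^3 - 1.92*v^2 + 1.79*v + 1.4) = -1.73*v^5 + 1.26*v^4 + 2.17*v^3 - 0.33*v^2 - 0.28*v + 2.73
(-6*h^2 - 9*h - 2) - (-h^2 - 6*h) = -5*h^2 - 3*h - 2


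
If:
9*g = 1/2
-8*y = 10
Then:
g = 1/18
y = -5/4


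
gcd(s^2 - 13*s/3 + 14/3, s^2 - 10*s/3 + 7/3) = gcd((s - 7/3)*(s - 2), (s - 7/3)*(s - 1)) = s - 7/3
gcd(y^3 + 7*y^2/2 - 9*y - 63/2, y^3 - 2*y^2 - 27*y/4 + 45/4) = y - 3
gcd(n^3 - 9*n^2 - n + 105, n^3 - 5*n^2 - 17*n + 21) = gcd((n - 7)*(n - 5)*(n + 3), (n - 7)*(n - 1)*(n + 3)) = n^2 - 4*n - 21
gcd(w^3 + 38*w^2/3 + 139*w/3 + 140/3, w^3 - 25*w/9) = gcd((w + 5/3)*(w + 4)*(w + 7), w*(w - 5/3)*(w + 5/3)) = w + 5/3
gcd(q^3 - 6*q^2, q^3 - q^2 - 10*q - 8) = 1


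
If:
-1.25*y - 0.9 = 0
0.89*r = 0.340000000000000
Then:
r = 0.38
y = -0.72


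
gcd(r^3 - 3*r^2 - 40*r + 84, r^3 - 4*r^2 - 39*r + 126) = r^2 - r - 42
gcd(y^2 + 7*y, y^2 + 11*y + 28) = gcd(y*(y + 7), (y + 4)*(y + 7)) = y + 7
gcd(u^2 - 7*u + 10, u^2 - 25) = u - 5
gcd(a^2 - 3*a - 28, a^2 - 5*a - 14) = a - 7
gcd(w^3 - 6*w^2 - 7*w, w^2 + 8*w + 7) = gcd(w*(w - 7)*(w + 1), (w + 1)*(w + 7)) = w + 1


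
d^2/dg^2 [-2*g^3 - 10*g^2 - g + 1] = -12*g - 20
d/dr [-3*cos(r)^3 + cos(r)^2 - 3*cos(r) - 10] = (9*cos(r)^2 - 2*cos(r) + 3)*sin(r)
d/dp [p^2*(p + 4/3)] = p*(9*p + 8)/3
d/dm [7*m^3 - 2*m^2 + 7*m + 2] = 21*m^2 - 4*m + 7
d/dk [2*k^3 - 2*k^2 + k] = 6*k^2 - 4*k + 1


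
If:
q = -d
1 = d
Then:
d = 1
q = -1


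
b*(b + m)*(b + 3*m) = b^3 + 4*b^2*m + 3*b*m^2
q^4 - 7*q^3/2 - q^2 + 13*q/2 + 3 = (q - 3)*(q - 2)*(q + 1/2)*(q + 1)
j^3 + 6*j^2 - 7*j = j*(j - 1)*(j + 7)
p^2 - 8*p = p*(p - 8)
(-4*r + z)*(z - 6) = -4*r*z + 24*r + z^2 - 6*z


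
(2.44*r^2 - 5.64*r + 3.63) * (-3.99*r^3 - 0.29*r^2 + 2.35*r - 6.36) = -9.7356*r^5 + 21.796*r^4 - 7.1141*r^3 - 29.8251*r^2 + 44.4009*r - 23.0868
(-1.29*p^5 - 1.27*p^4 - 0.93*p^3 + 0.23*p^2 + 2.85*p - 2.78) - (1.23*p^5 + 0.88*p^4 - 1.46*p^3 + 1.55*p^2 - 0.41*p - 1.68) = -2.52*p^5 - 2.15*p^4 + 0.53*p^3 - 1.32*p^2 + 3.26*p - 1.1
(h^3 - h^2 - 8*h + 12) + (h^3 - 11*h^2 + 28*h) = 2*h^3 - 12*h^2 + 20*h + 12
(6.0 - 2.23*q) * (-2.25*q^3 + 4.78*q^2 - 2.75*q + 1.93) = 5.0175*q^4 - 24.1594*q^3 + 34.8125*q^2 - 20.8039*q + 11.58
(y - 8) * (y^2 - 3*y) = y^3 - 11*y^2 + 24*y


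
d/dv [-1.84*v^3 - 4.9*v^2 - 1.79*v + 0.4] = -5.52*v^2 - 9.8*v - 1.79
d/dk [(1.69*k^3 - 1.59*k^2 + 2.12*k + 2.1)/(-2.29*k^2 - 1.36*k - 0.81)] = (-3.8701*k^4 - 4.5968*k^3 + 2.9105*k^2 + 12.1938*k + 1.1388)/(5.2441*k^4 + 6.2288*k^3 + 5.5594*k^2 + 2.2032*k + 0.6561)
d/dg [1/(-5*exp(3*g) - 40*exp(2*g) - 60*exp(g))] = (3*exp(2*g) + 16*exp(g) + 12)*exp(-g)/(5*(exp(2*g) + 8*exp(g) + 12)^2)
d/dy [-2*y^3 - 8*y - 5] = -6*y^2 - 8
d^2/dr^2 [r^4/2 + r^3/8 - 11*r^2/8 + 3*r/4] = 6*r^2 + 3*r/4 - 11/4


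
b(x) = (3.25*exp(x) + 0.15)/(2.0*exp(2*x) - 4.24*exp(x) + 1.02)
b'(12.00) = 0.00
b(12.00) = 0.00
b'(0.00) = -2.12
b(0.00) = -2.79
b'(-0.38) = 0.38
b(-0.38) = -2.51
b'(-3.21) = 0.22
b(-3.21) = 0.33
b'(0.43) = -31.84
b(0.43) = -6.67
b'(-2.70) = 0.47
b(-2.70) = 0.50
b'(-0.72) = 3.17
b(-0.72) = -3.04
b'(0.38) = -19.39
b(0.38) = -5.43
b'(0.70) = -135.66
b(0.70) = 11.31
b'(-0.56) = 1.51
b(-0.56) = -2.68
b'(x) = (3.25*exp(x) + 0.15)*(-4.0*exp(2*x) + 4.24*exp(x))/(2.0*exp(2*x) - 4.24*exp(x) + 1.02)^2 + 3.25*exp(x)/(2.0*exp(2*x) - 4.24*exp(x) + 1.02)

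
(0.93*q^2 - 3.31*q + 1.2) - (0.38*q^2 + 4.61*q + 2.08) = 0.55*q^2 - 7.92*q - 0.88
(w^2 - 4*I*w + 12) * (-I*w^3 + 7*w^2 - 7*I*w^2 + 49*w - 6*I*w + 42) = -I*w^5 + 3*w^4 - 7*I*w^4 + 21*w^3 - 46*I*w^3 + 102*w^2 - 280*I*w^2 + 588*w - 240*I*w + 504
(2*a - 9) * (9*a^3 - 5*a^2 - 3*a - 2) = 18*a^4 - 91*a^3 + 39*a^2 + 23*a + 18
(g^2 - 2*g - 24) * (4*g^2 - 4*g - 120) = 4*g^4 - 12*g^3 - 208*g^2 + 336*g + 2880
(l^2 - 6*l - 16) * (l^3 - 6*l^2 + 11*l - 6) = l^5 - 12*l^4 + 31*l^3 + 24*l^2 - 140*l + 96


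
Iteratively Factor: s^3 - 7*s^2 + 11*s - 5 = (s - 5)*(s^2 - 2*s + 1) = (s - 5)*(s - 1)*(s - 1)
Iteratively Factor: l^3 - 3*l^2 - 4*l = (l)*(l^2 - 3*l - 4) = l*(l - 4)*(l + 1)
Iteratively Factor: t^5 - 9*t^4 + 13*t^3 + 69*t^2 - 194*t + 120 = (t - 2)*(t^4 - 7*t^3 - t^2 + 67*t - 60) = (t - 5)*(t - 2)*(t^3 - 2*t^2 - 11*t + 12) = (t - 5)*(t - 2)*(t - 1)*(t^2 - t - 12) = (t - 5)*(t - 2)*(t - 1)*(t + 3)*(t - 4)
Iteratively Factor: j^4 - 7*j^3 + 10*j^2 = (j)*(j^3 - 7*j^2 + 10*j) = j^2*(j^2 - 7*j + 10) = j^2*(j - 5)*(j - 2)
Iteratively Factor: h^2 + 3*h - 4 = (h + 4)*(h - 1)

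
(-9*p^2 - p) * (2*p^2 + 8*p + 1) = -18*p^4 - 74*p^3 - 17*p^2 - p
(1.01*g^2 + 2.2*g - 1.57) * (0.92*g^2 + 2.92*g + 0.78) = 0.9292*g^4 + 4.9732*g^3 + 5.7674*g^2 - 2.8684*g - 1.2246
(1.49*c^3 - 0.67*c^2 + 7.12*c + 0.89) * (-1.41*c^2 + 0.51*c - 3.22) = -2.1009*c^5 + 1.7046*c^4 - 15.1787*c^3 + 4.5337*c^2 - 22.4725*c - 2.8658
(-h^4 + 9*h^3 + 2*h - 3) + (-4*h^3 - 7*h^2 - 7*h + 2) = -h^4 + 5*h^3 - 7*h^2 - 5*h - 1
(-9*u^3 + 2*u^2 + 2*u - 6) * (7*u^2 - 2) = -63*u^5 + 14*u^4 + 32*u^3 - 46*u^2 - 4*u + 12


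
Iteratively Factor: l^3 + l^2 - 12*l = (l)*(l^2 + l - 12) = l*(l - 3)*(l + 4)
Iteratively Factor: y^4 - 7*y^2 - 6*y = (y)*(y^3 - 7*y - 6) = y*(y - 3)*(y^2 + 3*y + 2) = y*(y - 3)*(y + 2)*(y + 1)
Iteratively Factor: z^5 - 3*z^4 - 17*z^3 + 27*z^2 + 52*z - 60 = (z + 2)*(z^4 - 5*z^3 - 7*z^2 + 41*z - 30) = (z - 5)*(z + 2)*(z^3 - 7*z + 6) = (z - 5)*(z + 2)*(z + 3)*(z^2 - 3*z + 2) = (z - 5)*(z - 1)*(z + 2)*(z + 3)*(z - 2)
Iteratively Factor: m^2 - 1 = (m - 1)*(m + 1)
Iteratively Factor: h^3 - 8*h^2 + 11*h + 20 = (h + 1)*(h^2 - 9*h + 20) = (h - 4)*(h + 1)*(h - 5)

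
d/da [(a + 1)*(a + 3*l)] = 2*a + 3*l + 1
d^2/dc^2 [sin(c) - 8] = -sin(c)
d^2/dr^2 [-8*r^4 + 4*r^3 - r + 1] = 24*r*(1 - 4*r)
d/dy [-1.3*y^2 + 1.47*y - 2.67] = 1.47 - 2.6*y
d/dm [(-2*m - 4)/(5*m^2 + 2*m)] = 2*(5*m^2 + 20*m + 4)/(m^2*(25*m^2 + 20*m + 4))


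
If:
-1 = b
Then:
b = -1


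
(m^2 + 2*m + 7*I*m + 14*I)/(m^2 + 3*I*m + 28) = (m + 2)/(m - 4*I)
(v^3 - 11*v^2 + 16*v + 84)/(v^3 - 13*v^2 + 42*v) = (v + 2)/v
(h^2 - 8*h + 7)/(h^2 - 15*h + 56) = (h - 1)/(h - 8)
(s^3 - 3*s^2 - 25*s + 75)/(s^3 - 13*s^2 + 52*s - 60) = (s^2 + 2*s - 15)/(s^2 - 8*s + 12)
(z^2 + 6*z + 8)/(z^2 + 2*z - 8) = (z + 2)/(z - 2)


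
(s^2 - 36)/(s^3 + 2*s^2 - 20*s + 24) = (s - 6)/(s^2 - 4*s + 4)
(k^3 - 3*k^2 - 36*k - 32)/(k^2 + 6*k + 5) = (k^2 - 4*k - 32)/(k + 5)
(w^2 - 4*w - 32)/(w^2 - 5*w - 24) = (w + 4)/(w + 3)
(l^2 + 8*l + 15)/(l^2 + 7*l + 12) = (l + 5)/(l + 4)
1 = 1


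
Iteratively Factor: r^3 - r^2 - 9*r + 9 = (r - 1)*(r^2 - 9) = (r - 1)*(r + 3)*(r - 3)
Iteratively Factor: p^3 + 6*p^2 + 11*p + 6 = (p + 1)*(p^2 + 5*p + 6) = (p + 1)*(p + 3)*(p + 2)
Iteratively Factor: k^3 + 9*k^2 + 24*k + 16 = (k + 4)*(k^2 + 5*k + 4) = (k + 1)*(k + 4)*(k + 4)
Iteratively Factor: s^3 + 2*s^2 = (s)*(s^2 + 2*s) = s^2*(s + 2)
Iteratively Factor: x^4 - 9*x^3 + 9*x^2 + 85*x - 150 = (x - 5)*(x^3 - 4*x^2 - 11*x + 30) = (x - 5)^2*(x^2 + x - 6) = (x - 5)^2*(x + 3)*(x - 2)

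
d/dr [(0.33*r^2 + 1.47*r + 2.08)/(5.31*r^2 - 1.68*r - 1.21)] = (-8.3601*r^2 - 22.8882*r + 1.7157)/(28.1961*r^4 - 17.8416*r^3 - 10.0278*r^2 + 4.0656*r + 1.4641)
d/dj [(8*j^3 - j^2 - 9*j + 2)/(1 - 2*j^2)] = (-16*j^4 + 6*j^2 + 6*j - 9)/(4*j^4 - 4*j^2 + 1)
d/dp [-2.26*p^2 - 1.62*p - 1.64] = -4.52*p - 1.62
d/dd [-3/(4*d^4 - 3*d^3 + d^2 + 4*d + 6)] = 3*(16*d^3 - 9*d^2 + 2*d + 4)/(4*d^4 - 3*d^3 + d^2 + 4*d + 6)^2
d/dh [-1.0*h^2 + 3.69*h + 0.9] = 3.69 - 2.0*h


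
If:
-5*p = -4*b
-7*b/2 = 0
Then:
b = 0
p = 0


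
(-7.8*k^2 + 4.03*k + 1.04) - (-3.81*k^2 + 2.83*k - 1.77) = -3.99*k^2 + 1.2*k + 2.81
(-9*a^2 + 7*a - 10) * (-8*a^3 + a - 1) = 72*a^5 - 56*a^4 + 71*a^3 + 16*a^2 - 17*a + 10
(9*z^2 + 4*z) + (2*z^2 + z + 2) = 11*z^2 + 5*z + 2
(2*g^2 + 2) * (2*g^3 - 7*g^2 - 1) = 4*g^5 - 14*g^4 + 4*g^3 - 16*g^2 - 2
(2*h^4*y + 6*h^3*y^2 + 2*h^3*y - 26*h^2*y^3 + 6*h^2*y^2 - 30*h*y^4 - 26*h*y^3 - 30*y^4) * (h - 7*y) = 2*h^5*y - 8*h^4*y^2 + 2*h^4*y - 68*h^3*y^3 - 8*h^3*y^2 + 152*h^2*y^4 - 68*h^2*y^3 + 210*h*y^5 + 152*h*y^4 + 210*y^5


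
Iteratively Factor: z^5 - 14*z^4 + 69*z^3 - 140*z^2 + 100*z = (z - 2)*(z^4 - 12*z^3 + 45*z^2 - 50*z) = (z - 5)*(z - 2)*(z^3 - 7*z^2 + 10*z) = z*(z - 5)*(z - 2)*(z^2 - 7*z + 10) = z*(z - 5)*(z - 2)^2*(z - 5)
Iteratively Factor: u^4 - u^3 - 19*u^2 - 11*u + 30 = (u - 1)*(u^3 - 19*u - 30) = (u - 1)*(u + 2)*(u^2 - 2*u - 15) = (u - 5)*(u - 1)*(u + 2)*(u + 3)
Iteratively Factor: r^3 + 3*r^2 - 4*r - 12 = (r + 3)*(r^2 - 4) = (r - 2)*(r + 3)*(r + 2)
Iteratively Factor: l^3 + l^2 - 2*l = (l - 1)*(l^2 + 2*l) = l*(l - 1)*(l + 2)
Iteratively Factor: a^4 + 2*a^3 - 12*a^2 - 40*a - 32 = (a + 2)*(a^3 - 12*a - 16) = (a - 4)*(a + 2)*(a^2 + 4*a + 4) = (a - 4)*(a + 2)^2*(a + 2)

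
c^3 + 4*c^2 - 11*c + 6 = (c - 1)^2*(c + 6)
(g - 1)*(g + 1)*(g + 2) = g^3 + 2*g^2 - g - 2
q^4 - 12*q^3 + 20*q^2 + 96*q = q*(q - 8)*(q - 6)*(q + 2)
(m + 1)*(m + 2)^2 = m^3 + 5*m^2 + 8*m + 4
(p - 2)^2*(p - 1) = p^3 - 5*p^2 + 8*p - 4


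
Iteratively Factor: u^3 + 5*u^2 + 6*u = (u + 2)*(u^2 + 3*u) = u*(u + 2)*(u + 3)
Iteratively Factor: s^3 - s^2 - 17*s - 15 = (s - 5)*(s^2 + 4*s + 3) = (s - 5)*(s + 3)*(s + 1)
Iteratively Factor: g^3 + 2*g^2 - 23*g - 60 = (g + 3)*(g^2 - g - 20) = (g + 3)*(g + 4)*(g - 5)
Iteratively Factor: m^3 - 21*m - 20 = (m + 4)*(m^2 - 4*m - 5) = (m - 5)*(m + 4)*(m + 1)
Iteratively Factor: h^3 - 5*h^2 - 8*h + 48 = (h + 3)*(h^2 - 8*h + 16) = (h - 4)*(h + 3)*(h - 4)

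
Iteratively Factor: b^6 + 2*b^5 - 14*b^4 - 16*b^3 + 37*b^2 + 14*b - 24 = (b + 4)*(b^5 - 2*b^4 - 6*b^3 + 8*b^2 + 5*b - 6) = (b + 2)*(b + 4)*(b^4 - 4*b^3 + 2*b^2 + 4*b - 3) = (b - 3)*(b + 2)*(b + 4)*(b^3 - b^2 - b + 1) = (b - 3)*(b - 1)*(b + 2)*(b + 4)*(b^2 - 1) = (b - 3)*(b - 1)*(b + 1)*(b + 2)*(b + 4)*(b - 1)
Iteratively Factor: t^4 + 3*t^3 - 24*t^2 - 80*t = (t + 4)*(t^3 - t^2 - 20*t) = t*(t + 4)*(t^2 - t - 20) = t*(t - 5)*(t + 4)*(t + 4)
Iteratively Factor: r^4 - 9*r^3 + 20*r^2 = (r)*(r^3 - 9*r^2 + 20*r) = r*(r - 4)*(r^2 - 5*r) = r^2*(r - 4)*(r - 5)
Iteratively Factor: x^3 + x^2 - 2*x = (x - 1)*(x^2 + 2*x) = (x - 1)*(x + 2)*(x)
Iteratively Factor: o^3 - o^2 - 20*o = (o)*(o^2 - o - 20) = o*(o - 5)*(o + 4)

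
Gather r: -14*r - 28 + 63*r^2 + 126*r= 63*r^2 + 112*r - 28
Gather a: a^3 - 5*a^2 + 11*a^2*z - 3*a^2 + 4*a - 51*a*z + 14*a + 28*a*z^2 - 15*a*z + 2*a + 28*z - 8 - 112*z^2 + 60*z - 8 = a^3 + a^2*(11*z - 8) + a*(28*z^2 - 66*z + 20) - 112*z^2 + 88*z - 16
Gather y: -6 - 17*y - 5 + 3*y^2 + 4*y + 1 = 3*y^2 - 13*y - 10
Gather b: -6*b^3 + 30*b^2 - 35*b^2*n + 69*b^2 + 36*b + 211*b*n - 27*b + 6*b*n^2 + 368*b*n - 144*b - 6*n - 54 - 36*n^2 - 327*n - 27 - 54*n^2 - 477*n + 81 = -6*b^3 + b^2*(99 - 35*n) + b*(6*n^2 + 579*n - 135) - 90*n^2 - 810*n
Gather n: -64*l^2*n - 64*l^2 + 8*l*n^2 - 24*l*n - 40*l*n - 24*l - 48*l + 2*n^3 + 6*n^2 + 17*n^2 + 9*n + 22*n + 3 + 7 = -64*l^2 - 72*l + 2*n^3 + n^2*(8*l + 23) + n*(-64*l^2 - 64*l + 31) + 10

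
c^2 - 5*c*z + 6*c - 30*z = (c + 6)*(c - 5*z)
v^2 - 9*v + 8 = (v - 8)*(v - 1)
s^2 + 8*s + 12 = (s + 2)*(s + 6)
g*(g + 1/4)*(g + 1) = g^3 + 5*g^2/4 + g/4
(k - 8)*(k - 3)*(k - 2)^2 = k^4 - 15*k^3 + 72*k^2 - 140*k + 96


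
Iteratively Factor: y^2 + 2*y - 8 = (y + 4)*(y - 2)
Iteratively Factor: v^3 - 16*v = (v - 4)*(v^2 + 4*v) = v*(v - 4)*(v + 4)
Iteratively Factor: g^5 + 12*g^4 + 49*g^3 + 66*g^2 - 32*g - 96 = (g + 3)*(g^4 + 9*g^3 + 22*g^2 - 32) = (g + 3)*(g + 4)*(g^3 + 5*g^2 + 2*g - 8) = (g + 2)*(g + 3)*(g + 4)*(g^2 + 3*g - 4) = (g + 2)*(g + 3)*(g + 4)^2*(g - 1)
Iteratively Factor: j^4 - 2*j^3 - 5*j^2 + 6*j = (j - 1)*(j^3 - j^2 - 6*j) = (j - 1)*(j + 2)*(j^2 - 3*j) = j*(j - 1)*(j + 2)*(j - 3)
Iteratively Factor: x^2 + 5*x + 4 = (x + 4)*(x + 1)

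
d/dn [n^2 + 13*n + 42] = 2*n + 13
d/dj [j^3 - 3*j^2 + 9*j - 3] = 3*j^2 - 6*j + 9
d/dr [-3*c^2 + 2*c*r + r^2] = 2*c + 2*r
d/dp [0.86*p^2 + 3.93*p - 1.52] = 1.72*p + 3.93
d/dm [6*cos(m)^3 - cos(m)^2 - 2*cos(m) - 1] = 2*(-9*cos(m)^2 + cos(m) + 1)*sin(m)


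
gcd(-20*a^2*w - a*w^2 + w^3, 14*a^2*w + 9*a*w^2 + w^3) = w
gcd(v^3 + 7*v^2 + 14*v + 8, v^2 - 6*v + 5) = 1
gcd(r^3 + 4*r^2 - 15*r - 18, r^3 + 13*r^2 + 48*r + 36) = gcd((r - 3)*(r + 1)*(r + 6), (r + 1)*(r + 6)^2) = r^2 + 7*r + 6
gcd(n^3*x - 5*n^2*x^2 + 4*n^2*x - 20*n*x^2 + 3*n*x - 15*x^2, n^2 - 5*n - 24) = n + 3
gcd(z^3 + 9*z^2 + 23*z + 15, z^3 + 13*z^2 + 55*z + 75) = z^2 + 8*z + 15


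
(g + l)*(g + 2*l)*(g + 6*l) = g^3 + 9*g^2*l + 20*g*l^2 + 12*l^3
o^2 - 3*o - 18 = (o - 6)*(o + 3)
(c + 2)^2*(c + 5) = c^3 + 9*c^2 + 24*c + 20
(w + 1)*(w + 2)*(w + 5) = w^3 + 8*w^2 + 17*w + 10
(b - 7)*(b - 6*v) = b^2 - 6*b*v - 7*b + 42*v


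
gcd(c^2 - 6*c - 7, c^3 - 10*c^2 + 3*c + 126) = c - 7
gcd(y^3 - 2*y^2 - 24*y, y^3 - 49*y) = y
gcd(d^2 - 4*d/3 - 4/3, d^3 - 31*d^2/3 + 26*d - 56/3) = d - 2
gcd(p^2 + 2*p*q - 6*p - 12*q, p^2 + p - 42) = p - 6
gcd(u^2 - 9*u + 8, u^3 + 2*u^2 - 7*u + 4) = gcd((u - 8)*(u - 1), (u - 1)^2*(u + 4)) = u - 1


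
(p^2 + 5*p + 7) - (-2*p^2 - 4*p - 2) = 3*p^2 + 9*p + 9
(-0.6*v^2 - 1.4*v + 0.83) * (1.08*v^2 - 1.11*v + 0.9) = -0.648*v^4 - 0.846*v^3 + 1.9104*v^2 - 2.1813*v + 0.747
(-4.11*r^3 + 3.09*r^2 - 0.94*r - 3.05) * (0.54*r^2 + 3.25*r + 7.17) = -2.2194*r^5 - 11.6889*r^4 - 19.9338*r^3 + 17.4533*r^2 - 16.6523*r - 21.8685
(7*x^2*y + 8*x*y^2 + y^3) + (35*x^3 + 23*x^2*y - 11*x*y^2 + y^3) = 35*x^3 + 30*x^2*y - 3*x*y^2 + 2*y^3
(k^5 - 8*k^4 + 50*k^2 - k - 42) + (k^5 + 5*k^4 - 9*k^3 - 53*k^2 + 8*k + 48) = 2*k^5 - 3*k^4 - 9*k^3 - 3*k^2 + 7*k + 6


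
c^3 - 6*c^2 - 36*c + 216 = (c - 6)^2*(c + 6)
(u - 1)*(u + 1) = u^2 - 1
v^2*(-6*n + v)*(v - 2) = -6*n*v^3 + 12*n*v^2 + v^4 - 2*v^3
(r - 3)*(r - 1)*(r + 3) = r^3 - r^2 - 9*r + 9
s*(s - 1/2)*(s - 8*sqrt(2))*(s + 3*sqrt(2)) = s^4 - 5*sqrt(2)*s^3 - s^3/2 - 48*s^2 + 5*sqrt(2)*s^2/2 + 24*s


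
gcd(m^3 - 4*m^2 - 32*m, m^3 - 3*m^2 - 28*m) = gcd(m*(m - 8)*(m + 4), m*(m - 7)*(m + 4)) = m^2 + 4*m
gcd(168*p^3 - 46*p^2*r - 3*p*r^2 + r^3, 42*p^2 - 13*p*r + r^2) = 6*p - r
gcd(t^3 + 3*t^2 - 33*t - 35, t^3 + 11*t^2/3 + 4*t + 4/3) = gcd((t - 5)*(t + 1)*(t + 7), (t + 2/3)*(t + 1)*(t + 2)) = t + 1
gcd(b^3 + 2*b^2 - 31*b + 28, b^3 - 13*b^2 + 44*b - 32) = b^2 - 5*b + 4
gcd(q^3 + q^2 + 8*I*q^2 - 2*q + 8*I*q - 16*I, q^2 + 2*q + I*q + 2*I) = q + 2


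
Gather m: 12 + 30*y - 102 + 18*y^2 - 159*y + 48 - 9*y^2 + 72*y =9*y^2 - 57*y - 42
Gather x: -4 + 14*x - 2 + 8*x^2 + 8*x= 8*x^2 + 22*x - 6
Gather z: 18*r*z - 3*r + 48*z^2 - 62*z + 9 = -3*r + 48*z^2 + z*(18*r - 62) + 9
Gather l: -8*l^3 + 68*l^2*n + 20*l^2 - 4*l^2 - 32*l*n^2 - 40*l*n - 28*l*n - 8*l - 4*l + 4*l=-8*l^3 + l^2*(68*n + 16) + l*(-32*n^2 - 68*n - 8)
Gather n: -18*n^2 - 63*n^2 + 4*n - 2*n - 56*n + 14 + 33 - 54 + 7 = -81*n^2 - 54*n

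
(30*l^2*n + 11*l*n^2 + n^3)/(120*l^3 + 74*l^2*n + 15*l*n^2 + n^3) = n/(4*l + n)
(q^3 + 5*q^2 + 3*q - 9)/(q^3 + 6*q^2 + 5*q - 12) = (q + 3)/(q + 4)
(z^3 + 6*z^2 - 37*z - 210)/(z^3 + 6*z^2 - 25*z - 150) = (z^2 + z - 42)/(z^2 + z - 30)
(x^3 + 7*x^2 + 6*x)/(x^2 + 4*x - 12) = x*(x + 1)/(x - 2)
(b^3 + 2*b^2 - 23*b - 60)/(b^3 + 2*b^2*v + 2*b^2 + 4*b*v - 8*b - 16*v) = (b^2 - 2*b - 15)/(b^2 + 2*b*v - 2*b - 4*v)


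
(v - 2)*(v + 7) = v^2 + 5*v - 14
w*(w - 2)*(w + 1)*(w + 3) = w^4 + 2*w^3 - 5*w^2 - 6*w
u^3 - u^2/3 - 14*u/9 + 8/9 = (u - 1)*(u - 2/3)*(u + 4/3)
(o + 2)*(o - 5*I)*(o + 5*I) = o^3 + 2*o^2 + 25*o + 50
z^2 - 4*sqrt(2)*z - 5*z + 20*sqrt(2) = (z - 5)*(z - 4*sqrt(2))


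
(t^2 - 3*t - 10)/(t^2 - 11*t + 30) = (t + 2)/(t - 6)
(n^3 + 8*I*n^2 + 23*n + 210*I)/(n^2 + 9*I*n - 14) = (n^2 + I*n + 30)/(n + 2*I)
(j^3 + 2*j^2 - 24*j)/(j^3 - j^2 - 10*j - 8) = j*(j + 6)/(j^2 + 3*j + 2)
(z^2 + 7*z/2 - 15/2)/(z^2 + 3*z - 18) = (2*z^2 + 7*z - 15)/(2*(z^2 + 3*z - 18))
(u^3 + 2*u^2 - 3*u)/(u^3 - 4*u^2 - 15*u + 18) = u/(u - 6)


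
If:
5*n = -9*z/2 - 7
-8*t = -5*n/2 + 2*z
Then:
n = -9*z/10 - 7/5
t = -17*z/32 - 7/16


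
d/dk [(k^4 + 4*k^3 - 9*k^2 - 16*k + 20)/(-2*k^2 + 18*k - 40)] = (-2*k^5 + 23*k^4 - 8*k^3 - 337*k^2 + 400*k + 140)/(2*(k^4 - 18*k^3 + 121*k^2 - 360*k + 400))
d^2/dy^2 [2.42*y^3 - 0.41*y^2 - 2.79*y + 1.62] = 14.52*y - 0.82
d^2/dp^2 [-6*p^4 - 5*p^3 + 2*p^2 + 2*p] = -72*p^2 - 30*p + 4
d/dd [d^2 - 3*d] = 2*d - 3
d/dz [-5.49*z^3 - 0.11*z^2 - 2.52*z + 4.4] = -16.47*z^2 - 0.22*z - 2.52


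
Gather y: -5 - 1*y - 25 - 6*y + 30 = -7*y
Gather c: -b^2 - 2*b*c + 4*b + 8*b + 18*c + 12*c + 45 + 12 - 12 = -b^2 + 12*b + c*(30 - 2*b) + 45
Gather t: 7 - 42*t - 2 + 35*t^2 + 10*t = 35*t^2 - 32*t + 5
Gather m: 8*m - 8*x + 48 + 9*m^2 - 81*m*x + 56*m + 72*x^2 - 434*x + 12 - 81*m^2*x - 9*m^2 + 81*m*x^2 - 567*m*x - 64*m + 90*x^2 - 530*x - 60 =-81*m^2*x + m*(81*x^2 - 648*x) + 162*x^2 - 972*x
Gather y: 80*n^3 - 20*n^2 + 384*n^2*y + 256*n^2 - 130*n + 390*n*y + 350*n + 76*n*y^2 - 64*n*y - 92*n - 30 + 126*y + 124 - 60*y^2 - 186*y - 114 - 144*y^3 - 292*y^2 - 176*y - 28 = 80*n^3 + 236*n^2 + 128*n - 144*y^3 + y^2*(76*n - 352) + y*(384*n^2 + 326*n - 236) - 48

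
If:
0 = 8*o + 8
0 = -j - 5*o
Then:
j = 5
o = -1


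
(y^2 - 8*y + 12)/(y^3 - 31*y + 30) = (y^2 - 8*y + 12)/(y^3 - 31*y + 30)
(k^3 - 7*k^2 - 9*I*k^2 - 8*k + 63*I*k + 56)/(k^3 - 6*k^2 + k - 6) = (k^2 - k*(7 + 8*I) + 56*I)/(k^2 + k*(-6 + I) - 6*I)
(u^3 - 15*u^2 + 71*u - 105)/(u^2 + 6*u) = (u^3 - 15*u^2 + 71*u - 105)/(u*(u + 6))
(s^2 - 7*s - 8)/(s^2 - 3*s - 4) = (s - 8)/(s - 4)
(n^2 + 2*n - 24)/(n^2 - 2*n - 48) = (n - 4)/(n - 8)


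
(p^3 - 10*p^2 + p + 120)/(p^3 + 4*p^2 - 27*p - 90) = (p - 8)/(p + 6)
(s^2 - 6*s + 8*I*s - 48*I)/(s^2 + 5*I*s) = (s^2 - 6*s + 8*I*s - 48*I)/(s*(s + 5*I))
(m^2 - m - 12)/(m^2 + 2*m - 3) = (m - 4)/(m - 1)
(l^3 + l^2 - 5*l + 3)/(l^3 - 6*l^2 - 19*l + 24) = (l - 1)/(l - 8)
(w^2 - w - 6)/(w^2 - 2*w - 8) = (w - 3)/(w - 4)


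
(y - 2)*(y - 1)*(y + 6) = y^3 + 3*y^2 - 16*y + 12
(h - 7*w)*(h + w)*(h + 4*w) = h^3 - 2*h^2*w - 31*h*w^2 - 28*w^3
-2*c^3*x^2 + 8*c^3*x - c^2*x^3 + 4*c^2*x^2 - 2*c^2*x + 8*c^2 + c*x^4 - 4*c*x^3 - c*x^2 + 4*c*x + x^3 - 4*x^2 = (-2*c + x)*(c + x)*(x - 4)*(c*x + 1)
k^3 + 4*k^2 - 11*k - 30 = (k - 3)*(k + 2)*(k + 5)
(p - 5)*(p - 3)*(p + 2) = p^3 - 6*p^2 - p + 30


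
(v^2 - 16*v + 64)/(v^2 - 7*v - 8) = (v - 8)/(v + 1)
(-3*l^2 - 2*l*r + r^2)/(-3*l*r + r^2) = (l + r)/r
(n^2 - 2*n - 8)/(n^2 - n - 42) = (-n^2 + 2*n + 8)/(-n^2 + n + 42)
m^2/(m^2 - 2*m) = m/(m - 2)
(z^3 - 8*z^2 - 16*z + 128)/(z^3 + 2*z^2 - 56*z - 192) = (z - 4)/(z + 6)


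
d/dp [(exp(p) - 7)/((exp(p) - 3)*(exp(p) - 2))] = (-exp(2*p) + 14*exp(p) - 29)*exp(p)/(exp(4*p) - 10*exp(3*p) + 37*exp(2*p) - 60*exp(p) + 36)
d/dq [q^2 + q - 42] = 2*q + 1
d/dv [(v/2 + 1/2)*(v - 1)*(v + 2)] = 3*v^2/2 + 2*v - 1/2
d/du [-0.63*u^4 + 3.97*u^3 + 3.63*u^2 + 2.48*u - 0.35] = -2.52*u^3 + 11.91*u^2 + 7.26*u + 2.48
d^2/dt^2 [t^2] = 2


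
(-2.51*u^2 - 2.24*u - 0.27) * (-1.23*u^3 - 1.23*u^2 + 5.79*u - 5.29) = 3.0873*u^5 + 5.8425*u^4 - 11.4456*u^3 + 0.640399999999998*u^2 + 10.2863*u + 1.4283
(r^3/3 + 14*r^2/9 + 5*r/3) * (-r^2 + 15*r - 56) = -r^5/3 + 31*r^4/9 + 3*r^3 - 559*r^2/9 - 280*r/3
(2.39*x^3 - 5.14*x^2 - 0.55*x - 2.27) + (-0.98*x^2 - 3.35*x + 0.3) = 2.39*x^3 - 6.12*x^2 - 3.9*x - 1.97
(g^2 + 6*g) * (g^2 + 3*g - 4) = g^4 + 9*g^3 + 14*g^2 - 24*g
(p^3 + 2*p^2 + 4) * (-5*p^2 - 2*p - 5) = -5*p^5 - 12*p^4 - 9*p^3 - 30*p^2 - 8*p - 20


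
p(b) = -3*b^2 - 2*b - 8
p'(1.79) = -12.74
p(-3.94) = -46.69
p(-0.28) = -7.68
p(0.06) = -8.13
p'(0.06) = -2.36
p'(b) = -6*b - 2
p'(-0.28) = -0.32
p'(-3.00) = 16.00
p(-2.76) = -25.33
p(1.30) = -15.67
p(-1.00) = -9.00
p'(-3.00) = 16.00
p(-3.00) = -29.00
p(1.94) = -23.17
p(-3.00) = -29.00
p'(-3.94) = 21.64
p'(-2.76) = 14.56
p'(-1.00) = 4.00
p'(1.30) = -9.80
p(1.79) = -21.19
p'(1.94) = -13.64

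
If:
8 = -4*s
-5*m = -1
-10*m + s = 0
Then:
No Solution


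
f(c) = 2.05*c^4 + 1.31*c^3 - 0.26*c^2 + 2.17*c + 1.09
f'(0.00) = 2.17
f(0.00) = 1.09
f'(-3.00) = -182.30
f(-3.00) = 122.92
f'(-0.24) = 2.41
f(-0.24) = 0.54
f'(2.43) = 141.77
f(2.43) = 95.10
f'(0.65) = 5.74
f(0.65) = 3.12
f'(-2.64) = -119.94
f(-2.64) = 69.02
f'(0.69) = 6.38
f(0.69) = 3.36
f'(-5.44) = -1198.81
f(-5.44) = 1566.05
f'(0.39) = 3.05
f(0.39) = 2.02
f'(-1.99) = -45.85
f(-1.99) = 17.57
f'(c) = 8.2*c^3 + 3.93*c^2 - 0.52*c + 2.17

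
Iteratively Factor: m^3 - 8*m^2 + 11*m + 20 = (m + 1)*(m^2 - 9*m + 20) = (m - 4)*(m + 1)*(m - 5)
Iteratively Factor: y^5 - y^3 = (y - 1)*(y^4 + y^3) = y*(y - 1)*(y^3 + y^2) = y^2*(y - 1)*(y^2 + y) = y^3*(y - 1)*(y + 1)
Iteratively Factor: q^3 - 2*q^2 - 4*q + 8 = (q - 2)*(q^2 - 4) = (q - 2)*(q + 2)*(q - 2)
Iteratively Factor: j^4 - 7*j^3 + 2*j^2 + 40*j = (j)*(j^3 - 7*j^2 + 2*j + 40) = j*(j - 5)*(j^2 - 2*j - 8) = j*(j - 5)*(j - 4)*(j + 2)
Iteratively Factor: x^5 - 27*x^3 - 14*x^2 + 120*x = (x + 4)*(x^4 - 4*x^3 - 11*x^2 + 30*x) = x*(x + 4)*(x^3 - 4*x^2 - 11*x + 30) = x*(x - 2)*(x + 4)*(x^2 - 2*x - 15) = x*(x - 2)*(x + 3)*(x + 4)*(x - 5)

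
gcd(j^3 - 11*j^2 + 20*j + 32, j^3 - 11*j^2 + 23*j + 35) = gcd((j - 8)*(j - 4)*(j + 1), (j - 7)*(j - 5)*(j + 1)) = j + 1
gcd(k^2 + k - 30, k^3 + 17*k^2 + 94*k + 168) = k + 6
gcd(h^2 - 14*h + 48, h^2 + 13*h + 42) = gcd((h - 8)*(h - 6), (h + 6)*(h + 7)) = 1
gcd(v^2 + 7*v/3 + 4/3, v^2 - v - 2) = v + 1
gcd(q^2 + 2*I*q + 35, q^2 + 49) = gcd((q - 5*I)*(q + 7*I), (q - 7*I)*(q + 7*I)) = q + 7*I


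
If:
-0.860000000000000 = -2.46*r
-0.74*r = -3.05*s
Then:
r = 0.35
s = 0.08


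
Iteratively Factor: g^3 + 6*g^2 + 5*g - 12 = (g - 1)*(g^2 + 7*g + 12) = (g - 1)*(g + 4)*(g + 3)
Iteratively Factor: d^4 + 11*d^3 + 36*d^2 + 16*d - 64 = (d + 4)*(d^3 + 7*d^2 + 8*d - 16) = (d - 1)*(d + 4)*(d^2 + 8*d + 16) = (d - 1)*(d + 4)^2*(d + 4)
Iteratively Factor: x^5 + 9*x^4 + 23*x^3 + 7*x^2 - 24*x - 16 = (x - 1)*(x^4 + 10*x^3 + 33*x^2 + 40*x + 16) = (x - 1)*(x + 4)*(x^3 + 6*x^2 + 9*x + 4) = (x - 1)*(x + 1)*(x + 4)*(x^2 + 5*x + 4) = (x - 1)*(x + 1)^2*(x + 4)*(x + 4)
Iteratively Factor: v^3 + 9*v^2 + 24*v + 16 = (v + 4)*(v^2 + 5*v + 4) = (v + 4)^2*(v + 1)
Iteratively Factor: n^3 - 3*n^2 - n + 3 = (n - 1)*(n^2 - 2*n - 3) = (n - 3)*(n - 1)*(n + 1)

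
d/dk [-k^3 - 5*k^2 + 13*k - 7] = -3*k^2 - 10*k + 13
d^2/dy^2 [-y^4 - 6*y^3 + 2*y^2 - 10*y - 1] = -12*y^2 - 36*y + 4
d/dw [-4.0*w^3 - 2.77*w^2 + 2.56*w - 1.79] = -12.0*w^2 - 5.54*w + 2.56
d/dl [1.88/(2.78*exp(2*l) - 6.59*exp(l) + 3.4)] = (12.3892 - 10.4528*exp(l))*exp(l)/(2.78*exp(2*l) - 6.59*exp(l) + 3.4)^2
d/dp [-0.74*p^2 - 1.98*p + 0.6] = -1.48*p - 1.98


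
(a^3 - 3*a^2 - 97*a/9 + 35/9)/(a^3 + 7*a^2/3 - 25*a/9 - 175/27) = 3*(3*a^2 - 16*a + 5)/(9*a^2 - 25)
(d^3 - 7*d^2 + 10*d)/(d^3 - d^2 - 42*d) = (-d^2 + 7*d - 10)/(-d^2 + d + 42)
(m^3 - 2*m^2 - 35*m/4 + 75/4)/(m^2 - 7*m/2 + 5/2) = (2*m^2 + m - 15)/(2*(m - 1))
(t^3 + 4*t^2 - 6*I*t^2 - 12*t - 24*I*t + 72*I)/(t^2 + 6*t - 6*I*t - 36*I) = t - 2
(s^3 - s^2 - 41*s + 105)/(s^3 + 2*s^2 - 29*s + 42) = (s - 5)/(s - 2)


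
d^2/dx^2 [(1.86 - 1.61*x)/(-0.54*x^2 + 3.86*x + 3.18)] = ((14.438 - 5.2164*x)*(-0.54*x^2 + 3.86*x + 3.18) - (1.08*x - 3.86)*(1.61*x - 1.86)*(2.16*x - 7.72))/(-0.54*x^2 + 3.86*x + 3.18)^3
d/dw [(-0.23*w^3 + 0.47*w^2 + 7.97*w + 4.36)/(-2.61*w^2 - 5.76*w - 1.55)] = (0.6003*w^4 + 2.6496*w^3 + 19.164*w^2 + 21.3022*w + 12.7601)/(6.8121*w^4 + 30.0672*w^3 + 41.2686*w^2 + 17.856*w + 2.4025)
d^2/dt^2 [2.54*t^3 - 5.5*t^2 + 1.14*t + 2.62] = 15.24*t - 11.0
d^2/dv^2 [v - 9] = 0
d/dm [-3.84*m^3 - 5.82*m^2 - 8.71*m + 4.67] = -11.52*m^2 - 11.64*m - 8.71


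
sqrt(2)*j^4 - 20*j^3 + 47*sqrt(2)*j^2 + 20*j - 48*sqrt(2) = (j - 1)*(j - 6*sqrt(2))*(j - 4*sqrt(2))*(sqrt(2)*j + sqrt(2))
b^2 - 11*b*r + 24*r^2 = (b - 8*r)*(b - 3*r)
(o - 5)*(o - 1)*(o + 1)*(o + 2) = o^4 - 3*o^3 - 11*o^2 + 3*o + 10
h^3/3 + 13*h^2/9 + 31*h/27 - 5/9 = (h/3 + 1)*(h - 1/3)*(h + 5/3)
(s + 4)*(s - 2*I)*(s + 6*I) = s^3 + 4*s^2 + 4*I*s^2 + 12*s + 16*I*s + 48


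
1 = 1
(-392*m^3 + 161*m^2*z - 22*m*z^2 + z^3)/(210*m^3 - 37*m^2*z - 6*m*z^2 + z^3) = (56*m^2 - 15*m*z + z^2)/(-30*m^2 + m*z + z^2)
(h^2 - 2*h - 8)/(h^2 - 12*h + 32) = (h + 2)/(h - 8)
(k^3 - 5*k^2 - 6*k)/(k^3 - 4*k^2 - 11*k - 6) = k/(k + 1)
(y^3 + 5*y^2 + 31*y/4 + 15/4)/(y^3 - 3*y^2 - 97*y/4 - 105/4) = (y + 1)/(y - 7)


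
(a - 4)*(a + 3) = a^2 - a - 12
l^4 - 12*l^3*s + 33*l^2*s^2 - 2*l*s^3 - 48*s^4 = (l - 8*s)*(l - 3*s)*(l - 2*s)*(l + s)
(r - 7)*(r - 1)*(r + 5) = r^3 - 3*r^2 - 33*r + 35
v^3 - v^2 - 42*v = v*(v - 7)*(v + 6)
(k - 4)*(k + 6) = k^2 + 2*k - 24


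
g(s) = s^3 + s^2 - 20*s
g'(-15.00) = 625.00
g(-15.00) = -2850.00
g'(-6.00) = 76.00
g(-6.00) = -60.00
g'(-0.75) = -19.81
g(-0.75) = 15.14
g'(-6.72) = 102.04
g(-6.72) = -123.91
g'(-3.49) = 9.56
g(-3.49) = 39.47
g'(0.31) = -19.09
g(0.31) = -6.07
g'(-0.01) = -20.02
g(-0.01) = 0.20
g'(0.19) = -19.51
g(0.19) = -3.76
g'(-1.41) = -16.86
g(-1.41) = 27.38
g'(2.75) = 8.19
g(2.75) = -26.64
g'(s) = 3*s^2 + 2*s - 20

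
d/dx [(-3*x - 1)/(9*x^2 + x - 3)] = (-27*x^2 - 3*x + (3*x + 1)*(18*x + 1) + 9)/(9*x^2 + x - 3)^2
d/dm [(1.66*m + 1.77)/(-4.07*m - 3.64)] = (4.727305*m + 4.22786)/(4.07*m + 3.64)^3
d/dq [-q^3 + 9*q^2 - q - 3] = -3*q^2 + 18*q - 1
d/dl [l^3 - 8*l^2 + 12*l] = 3*l^2 - 16*l + 12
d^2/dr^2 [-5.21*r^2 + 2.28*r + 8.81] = -10.4200000000000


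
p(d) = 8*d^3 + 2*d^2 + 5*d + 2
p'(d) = 24*d^2 + 4*d + 5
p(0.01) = 2.05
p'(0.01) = 5.04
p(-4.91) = -921.30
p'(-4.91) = 563.95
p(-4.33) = -631.61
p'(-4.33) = 437.65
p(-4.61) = -762.32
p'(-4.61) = 496.61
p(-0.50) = -1.00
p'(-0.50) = 9.00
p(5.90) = 1744.15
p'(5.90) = 864.04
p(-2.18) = -82.28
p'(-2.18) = 110.34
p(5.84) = 1692.82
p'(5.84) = 846.89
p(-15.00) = -26623.00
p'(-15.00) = 5345.00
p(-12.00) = -13594.00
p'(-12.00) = 3413.00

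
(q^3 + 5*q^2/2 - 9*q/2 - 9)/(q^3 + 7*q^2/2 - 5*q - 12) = (q + 3)/(q + 4)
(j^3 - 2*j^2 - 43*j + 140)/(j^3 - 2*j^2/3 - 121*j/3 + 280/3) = 3*(j - 4)/(3*j - 8)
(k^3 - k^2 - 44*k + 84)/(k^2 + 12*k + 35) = (k^2 - 8*k + 12)/(k + 5)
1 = 1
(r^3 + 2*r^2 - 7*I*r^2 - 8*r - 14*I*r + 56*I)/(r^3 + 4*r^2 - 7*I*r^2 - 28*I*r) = (r - 2)/r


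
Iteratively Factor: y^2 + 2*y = (y + 2)*(y)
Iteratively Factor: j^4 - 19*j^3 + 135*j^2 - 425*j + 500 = (j - 5)*(j^3 - 14*j^2 + 65*j - 100) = (j - 5)*(j - 4)*(j^2 - 10*j + 25) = (j - 5)^2*(j - 4)*(j - 5)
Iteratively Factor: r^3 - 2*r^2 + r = (r - 1)*(r^2 - r) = r*(r - 1)*(r - 1)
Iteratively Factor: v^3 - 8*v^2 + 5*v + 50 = (v - 5)*(v^2 - 3*v - 10) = (v - 5)^2*(v + 2)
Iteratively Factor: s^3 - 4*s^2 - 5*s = (s - 5)*(s^2 + s) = (s - 5)*(s + 1)*(s)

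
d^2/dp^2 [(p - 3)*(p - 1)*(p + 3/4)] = 6*p - 13/2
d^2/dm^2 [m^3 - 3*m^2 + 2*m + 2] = 6*m - 6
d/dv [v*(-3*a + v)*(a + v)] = -3*a^2 - 4*a*v + 3*v^2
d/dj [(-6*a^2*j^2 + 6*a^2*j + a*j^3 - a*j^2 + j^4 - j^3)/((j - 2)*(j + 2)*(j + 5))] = (6*a^2*j^4 - 12*a^2*j^3 - 6*a^2*j^2 + 240*a^2*j - 120*a^2 + 6*a*j^4 - 8*a*j^3 - 56*a*j^2 + 40*a*j + j^6 + 10*j^5 - 17*j^4 - 72*j^3 + 60*j^2)/(j^6 + 10*j^5 + 17*j^4 - 80*j^3 - 184*j^2 + 160*j + 400)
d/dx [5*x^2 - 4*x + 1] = 10*x - 4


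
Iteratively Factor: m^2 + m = (m)*(m + 1)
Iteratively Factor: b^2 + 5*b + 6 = (b + 3)*(b + 2)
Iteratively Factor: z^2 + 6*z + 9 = (z + 3)*(z + 3)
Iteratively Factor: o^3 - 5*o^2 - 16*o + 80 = (o + 4)*(o^2 - 9*o + 20) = (o - 5)*(o + 4)*(o - 4)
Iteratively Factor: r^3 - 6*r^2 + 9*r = (r)*(r^2 - 6*r + 9) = r*(r - 3)*(r - 3)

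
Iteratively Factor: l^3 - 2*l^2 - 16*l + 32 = (l - 4)*(l^2 + 2*l - 8) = (l - 4)*(l + 4)*(l - 2)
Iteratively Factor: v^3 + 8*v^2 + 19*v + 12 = (v + 1)*(v^2 + 7*v + 12) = (v + 1)*(v + 3)*(v + 4)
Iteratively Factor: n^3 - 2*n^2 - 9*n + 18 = (n - 3)*(n^2 + n - 6) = (n - 3)*(n + 3)*(n - 2)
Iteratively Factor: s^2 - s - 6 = (s + 2)*(s - 3)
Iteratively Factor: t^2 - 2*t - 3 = (t - 3)*(t + 1)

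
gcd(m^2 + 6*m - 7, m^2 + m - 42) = m + 7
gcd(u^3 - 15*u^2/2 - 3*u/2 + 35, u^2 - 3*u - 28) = u - 7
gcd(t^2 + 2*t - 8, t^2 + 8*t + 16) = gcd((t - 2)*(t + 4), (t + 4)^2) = t + 4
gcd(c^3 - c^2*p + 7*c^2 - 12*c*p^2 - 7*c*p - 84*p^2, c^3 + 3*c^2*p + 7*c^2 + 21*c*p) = c^2 + 3*c*p + 7*c + 21*p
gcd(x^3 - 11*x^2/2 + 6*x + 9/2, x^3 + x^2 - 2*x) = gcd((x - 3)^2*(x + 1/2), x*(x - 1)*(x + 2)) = 1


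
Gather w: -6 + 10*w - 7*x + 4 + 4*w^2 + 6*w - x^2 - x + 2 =4*w^2 + 16*w - x^2 - 8*x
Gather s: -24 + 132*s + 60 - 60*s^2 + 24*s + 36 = -60*s^2 + 156*s + 72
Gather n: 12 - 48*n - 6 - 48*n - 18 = -96*n - 12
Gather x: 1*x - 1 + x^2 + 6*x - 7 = x^2 + 7*x - 8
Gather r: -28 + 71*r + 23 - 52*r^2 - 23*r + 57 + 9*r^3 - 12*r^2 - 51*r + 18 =9*r^3 - 64*r^2 - 3*r + 70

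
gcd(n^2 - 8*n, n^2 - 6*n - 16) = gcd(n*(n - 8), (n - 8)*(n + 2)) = n - 8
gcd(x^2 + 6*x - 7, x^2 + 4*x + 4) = 1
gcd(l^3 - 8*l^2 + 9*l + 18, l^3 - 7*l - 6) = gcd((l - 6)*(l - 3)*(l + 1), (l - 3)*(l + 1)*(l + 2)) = l^2 - 2*l - 3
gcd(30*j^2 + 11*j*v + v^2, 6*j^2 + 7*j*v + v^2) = 6*j + v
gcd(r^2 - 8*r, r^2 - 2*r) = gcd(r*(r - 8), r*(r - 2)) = r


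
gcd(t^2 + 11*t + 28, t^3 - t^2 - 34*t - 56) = t + 4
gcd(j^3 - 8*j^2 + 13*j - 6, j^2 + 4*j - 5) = j - 1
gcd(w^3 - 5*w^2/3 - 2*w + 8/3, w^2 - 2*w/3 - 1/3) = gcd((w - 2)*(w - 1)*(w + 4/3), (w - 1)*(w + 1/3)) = w - 1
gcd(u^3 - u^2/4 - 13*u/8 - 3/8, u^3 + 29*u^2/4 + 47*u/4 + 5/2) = u + 1/4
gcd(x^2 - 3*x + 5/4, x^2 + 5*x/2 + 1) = 1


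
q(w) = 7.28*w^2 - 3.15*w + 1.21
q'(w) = 14.56*w - 3.15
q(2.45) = 37.19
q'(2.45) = 32.52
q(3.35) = 72.36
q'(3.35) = 45.63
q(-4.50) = 162.80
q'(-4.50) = -68.67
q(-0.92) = 10.27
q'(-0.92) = -16.55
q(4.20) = 116.40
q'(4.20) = 58.00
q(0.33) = 0.96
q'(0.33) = 1.65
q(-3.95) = 127.24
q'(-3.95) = -60.66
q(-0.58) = 5.49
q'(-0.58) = -11.59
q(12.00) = 1011.73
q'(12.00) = 171.57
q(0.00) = 1.21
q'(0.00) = -3.15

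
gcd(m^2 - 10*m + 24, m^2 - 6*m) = m - 6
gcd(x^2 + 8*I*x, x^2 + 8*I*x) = x^2 + 8*I*x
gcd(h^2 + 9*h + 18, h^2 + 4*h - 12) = h + 6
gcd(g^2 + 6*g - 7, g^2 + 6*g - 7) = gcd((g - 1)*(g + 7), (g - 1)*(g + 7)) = g^2 + 6*g - 7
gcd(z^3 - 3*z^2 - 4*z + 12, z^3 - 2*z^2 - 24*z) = 1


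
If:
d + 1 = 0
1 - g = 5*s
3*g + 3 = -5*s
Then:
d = -1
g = -2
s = 3/5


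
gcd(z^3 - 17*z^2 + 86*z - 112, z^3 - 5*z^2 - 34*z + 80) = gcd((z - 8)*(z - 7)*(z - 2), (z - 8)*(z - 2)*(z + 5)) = z^2 - 10*z + 16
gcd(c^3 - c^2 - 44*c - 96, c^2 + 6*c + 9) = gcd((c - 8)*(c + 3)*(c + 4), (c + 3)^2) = c + 3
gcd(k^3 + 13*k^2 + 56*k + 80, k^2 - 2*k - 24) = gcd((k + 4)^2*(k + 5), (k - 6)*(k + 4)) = k + 4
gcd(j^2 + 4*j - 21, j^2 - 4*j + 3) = j - 3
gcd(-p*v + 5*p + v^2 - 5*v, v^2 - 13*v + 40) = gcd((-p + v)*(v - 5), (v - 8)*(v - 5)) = v - 5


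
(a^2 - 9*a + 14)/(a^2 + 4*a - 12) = (a - 7)/(a + 6)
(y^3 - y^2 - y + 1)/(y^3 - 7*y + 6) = (y^2 - 1)/(y^2 + y - 6)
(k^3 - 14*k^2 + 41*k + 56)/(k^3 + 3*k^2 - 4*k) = (k^3 - 14*k^2 + 41*k + 56)/(k*(k^2 + 3*k - 4))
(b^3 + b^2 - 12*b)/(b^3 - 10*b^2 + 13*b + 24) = b*(b + 4)/(b^2 - 7*b - 8)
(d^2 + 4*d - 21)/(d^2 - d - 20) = (-d^2 - 4*d + 21)/(-d^2 + d + 20)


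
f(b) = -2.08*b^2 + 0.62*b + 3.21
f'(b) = 0.62 - 4.16*b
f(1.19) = 1.00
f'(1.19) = -4.33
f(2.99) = -13.53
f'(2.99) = -11.82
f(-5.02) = -52.32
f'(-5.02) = 21.50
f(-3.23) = -20.49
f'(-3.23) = 14.06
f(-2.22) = -8.42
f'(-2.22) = 9.86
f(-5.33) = -59.19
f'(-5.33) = 22.79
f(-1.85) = -5.06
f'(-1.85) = 8.32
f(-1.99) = -6.26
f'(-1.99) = 8.90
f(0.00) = 3.21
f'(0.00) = 0.62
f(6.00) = -67.95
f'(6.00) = -24.34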